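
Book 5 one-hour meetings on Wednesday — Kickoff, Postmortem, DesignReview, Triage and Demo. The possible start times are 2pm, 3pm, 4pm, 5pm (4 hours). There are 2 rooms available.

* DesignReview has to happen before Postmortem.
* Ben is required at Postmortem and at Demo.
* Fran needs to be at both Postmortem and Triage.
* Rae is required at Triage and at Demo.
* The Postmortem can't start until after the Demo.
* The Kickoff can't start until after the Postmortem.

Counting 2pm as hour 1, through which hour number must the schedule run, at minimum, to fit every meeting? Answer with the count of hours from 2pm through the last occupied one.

The precedence chain requires at least 3 distinct hours.
With at most 2 per hour and 5 meetings, at least 3 hours are needed.
3 works (last occupied hour: 4pm): for example Kickoff in 4pm; Demo in 2pm; Postmortem in 3pm; Triage in 4pm; DesignReview in 2pm.

3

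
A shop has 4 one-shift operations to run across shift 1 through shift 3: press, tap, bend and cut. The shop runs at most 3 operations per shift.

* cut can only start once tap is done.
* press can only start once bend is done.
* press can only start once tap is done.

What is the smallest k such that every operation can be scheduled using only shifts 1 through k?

2

The precedence chain requires at least 2 distinct shifts.
With at most 3 per shift and 4 operations, at least 2 shifts are needed.
2 works (last occupied shift: shift 2): for example tap in shift 1, cut in shift 2, press in shift 2, bend in shift 1.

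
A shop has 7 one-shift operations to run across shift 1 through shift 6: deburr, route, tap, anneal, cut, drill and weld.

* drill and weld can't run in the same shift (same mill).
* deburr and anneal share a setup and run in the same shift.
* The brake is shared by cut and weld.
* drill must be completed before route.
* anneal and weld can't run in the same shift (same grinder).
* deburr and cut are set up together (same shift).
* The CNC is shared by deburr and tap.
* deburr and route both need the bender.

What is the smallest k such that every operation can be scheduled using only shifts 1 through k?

The precedence chain requires at least 2 distinct shifts.
2 works (last occupied shift: shift 2): for example drill=shift 1; tap=shift 2; anneal=shift 1; weld=shift 2; cut=shift 1; route=shift 2; deburr=shift 1.

2 shifts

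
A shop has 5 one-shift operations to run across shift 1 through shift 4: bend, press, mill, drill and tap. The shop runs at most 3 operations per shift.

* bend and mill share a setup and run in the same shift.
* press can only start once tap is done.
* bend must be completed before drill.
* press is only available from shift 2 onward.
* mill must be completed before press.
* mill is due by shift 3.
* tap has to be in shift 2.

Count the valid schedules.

11

Splitting on bend: it can be shift 1 (6), shift 2 (4), shift 3 (1). Listing each branch's schedules as (press, mill, drill, tap) by shift number:
bend=shift 1: (3,1,2,2) (3,1,3,2) (3,1,4,2) (4,1,2,2) (4,1,3,2) (4,1,4,2) — 6.
bend=shift 2: (3,2,3,2) (3,2,4,2) (4,2,3,2) (4,2,4,2) — 4.
bend=shift 3: (4,3,4,2) — 1.
Summing: 6 + 4 + 1 = 11.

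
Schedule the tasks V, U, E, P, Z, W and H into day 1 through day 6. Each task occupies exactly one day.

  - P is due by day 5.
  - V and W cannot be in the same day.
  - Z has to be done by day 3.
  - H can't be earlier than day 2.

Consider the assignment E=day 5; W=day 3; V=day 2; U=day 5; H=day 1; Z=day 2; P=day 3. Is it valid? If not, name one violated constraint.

Z has to be done by day 3 — holds.
P is due by day 5 — holds.
V and W cannot be in the same day — holds.
H can't be earlier than day 2 — violated.

No. H can't be earlier than day 2 is not satisfied.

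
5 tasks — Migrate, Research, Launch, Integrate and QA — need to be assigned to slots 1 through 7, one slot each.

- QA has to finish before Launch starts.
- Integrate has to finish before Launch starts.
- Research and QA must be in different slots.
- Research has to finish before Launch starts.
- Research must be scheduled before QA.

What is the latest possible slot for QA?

Precedence pushes QA to at least 2; downstream work caps QA at 6.
QA at 6 is achievable: Research in 1; Integrate in 1; Launch in 7; Migrate in 1; QA in 6.

6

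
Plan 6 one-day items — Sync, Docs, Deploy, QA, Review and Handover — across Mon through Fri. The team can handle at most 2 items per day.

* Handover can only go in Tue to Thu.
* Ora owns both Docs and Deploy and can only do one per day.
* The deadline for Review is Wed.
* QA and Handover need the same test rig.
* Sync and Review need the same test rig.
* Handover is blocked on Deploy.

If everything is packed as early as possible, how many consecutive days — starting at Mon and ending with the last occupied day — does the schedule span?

The precedence chain requires at least 2 distinct days.
With at most 2 per day and 6 work items, at least 3 days are needed.
3 works (last occupied day: Wed): for example QA=Wed, Deploy=Mon, Review=Wed, Sync=Mon, Handover=Tue, Docs=Tue.

3 days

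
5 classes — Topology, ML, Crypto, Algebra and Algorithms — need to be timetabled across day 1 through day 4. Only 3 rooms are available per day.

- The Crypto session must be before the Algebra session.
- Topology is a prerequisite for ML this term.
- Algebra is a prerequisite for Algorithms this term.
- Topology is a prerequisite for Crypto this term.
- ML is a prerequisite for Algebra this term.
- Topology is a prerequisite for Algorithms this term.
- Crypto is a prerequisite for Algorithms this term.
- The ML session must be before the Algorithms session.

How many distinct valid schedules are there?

Enumerating: Topology=day 1, Algebra=day 3, ML=day 2, Algorithms=day 4, Crypto=day 2.

1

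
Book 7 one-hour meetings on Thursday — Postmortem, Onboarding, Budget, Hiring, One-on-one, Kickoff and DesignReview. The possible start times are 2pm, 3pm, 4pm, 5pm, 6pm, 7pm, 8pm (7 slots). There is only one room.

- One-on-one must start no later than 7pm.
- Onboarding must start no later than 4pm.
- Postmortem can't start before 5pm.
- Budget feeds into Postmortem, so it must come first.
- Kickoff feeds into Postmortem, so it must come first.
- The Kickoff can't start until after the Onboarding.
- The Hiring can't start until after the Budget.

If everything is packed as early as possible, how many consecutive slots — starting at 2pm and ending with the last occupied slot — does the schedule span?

The precedence chain requires at least 3 distinct slots.
With at most 1 per slot and 7 meetings, at least 7 slots are needed.
Postmortem can't be placed before 5pm — that is slot 4 counting from 2pm — so the schedule must run through at least 4 slots.
7 works (last occupied slot: 8pm): for example Hiring=7pm; Kickoff=4pm; Onboarding=2pm; Postmortem=5pm; DesignReview=8pm; Budget=3pm; One-on-one=6pm.

7 slots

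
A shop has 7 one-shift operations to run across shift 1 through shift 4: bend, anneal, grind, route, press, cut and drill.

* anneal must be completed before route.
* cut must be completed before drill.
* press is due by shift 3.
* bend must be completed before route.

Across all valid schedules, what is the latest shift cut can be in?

shift 3

Downstream work caps cut at shift 3.
cut at shift 3 is achievable: cut=shift 3; drill=shift 4; route=shift 2; grind=shift 1; press=shift 1; bend=shift 1; anneal=shift 1.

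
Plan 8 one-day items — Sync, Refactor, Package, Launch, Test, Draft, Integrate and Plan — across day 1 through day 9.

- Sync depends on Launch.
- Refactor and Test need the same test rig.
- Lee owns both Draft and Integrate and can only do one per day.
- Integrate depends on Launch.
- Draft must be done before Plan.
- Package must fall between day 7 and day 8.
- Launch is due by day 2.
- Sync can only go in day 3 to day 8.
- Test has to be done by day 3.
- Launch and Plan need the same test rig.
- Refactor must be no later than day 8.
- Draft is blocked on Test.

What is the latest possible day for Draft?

Precedence pushes Draft to at least day 2; downstream work caps Draft at day 8.
Draft at day 8 is achievable: Refactor -> day 2, Integrate -> day 2, Launch -> day 1, Plan -> day 9, Draft -> day 8, Test -> day 1, Package -> day 7, Sync -> day 3.

day 8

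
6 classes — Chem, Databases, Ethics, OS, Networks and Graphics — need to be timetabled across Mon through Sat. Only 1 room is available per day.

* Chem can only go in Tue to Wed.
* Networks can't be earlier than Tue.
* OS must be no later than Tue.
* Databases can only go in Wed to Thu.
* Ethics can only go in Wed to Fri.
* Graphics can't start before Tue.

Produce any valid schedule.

Graphics=Sat, Chem=Tue, OS=Mon, Networks=Fri, Ethics=Thu, Databases=Wed

Checking: Ethics=Thu in [Wed,Fri]; Chem=Tue in [Tue,Wed]; Networks=Fri in [Tue,Sat]; OS=Mon in [Mon,Tue]; Graphics=Sat in [Tue,Sat]; Databases=Wed in [Wed,Thu]; max 1 per day (cap 1).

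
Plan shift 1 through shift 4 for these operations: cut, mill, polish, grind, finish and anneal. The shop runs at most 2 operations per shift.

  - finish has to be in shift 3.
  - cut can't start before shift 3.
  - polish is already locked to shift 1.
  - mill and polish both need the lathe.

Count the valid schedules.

Splitting on cut: it can be shift 3 (14), shift 4 (26). Listing each branch's schedules as (mill, polish, grind, finish, anneal) by shift number:
cut=shift 3: (2,1,1,3,2) (2,1,1,3,4) (2,1,2,3,1) (2,1,2,3,4) (2,1,4,3,1) (2,1,4,3,2) (2,1,4,3,4) (4,1,1,3,2) (4,1,1,3,4) (4,1,2,3,1) (4,1,2,3,2) (4,1,2,3,4) (4,1,4,3,1) (4,1,4,3,2) — 14.
cut=shift 4: (2,1,1,3,2) (2,1,1,3,3) (2,1,1,3,4) (2,1,2,3,1) (2,1,2,3,3) (2,1,2,3,4) (2,1,3,3,1) (2,1,3,3,2) (2,1,3,3,4) (2,1,4,3,1) (2,1,4,3,2) (2,1,4,3,3) (3,1,1,3,2) (3,1,1,3,4) (3,1,2,3,1) (3,1,2,3,2) (3,1,2,3,4) (3,1,4,3,1) (3,1,4,3,2) (4,1,1,3,2) (4,1,1,3,3) (4,1,2,3,1) (4,1,2,3,2) (4,1,2,3,3) (4,1,3,3,1) (4,1,3,3,2) — 26.
Summing: 14 + 26 = 40.

40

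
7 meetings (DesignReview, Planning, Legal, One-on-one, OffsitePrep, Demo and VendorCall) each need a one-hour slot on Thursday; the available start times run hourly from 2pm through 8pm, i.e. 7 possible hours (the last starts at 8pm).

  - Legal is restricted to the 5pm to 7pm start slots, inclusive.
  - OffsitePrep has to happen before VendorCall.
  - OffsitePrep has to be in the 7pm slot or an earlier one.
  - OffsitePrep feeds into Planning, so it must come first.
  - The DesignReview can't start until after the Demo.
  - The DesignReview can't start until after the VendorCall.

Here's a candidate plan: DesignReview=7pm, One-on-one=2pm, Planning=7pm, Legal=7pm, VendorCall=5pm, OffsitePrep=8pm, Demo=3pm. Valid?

No — it violates: OffsitePrep has to be in the 7pm slot or an earlier one

OffsitePrep has to be in the 7pm slot or an earlier one — violated.
The DesignReview can't start until after the VendorCall — holds.
OffsitePrep has to happen before VendorCall — violated.
OffsitePrep feeds into Planning, so it must come first — violated.
Legal is restricted to the 5pm to 7pm start slots, inclusive — holds.
The DesignReview can't start until after the Demo — holds.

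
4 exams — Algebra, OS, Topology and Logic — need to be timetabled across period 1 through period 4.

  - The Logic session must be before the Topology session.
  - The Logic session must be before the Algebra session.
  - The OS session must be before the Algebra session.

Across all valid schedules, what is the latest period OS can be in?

period 3

Downstream work caps OS at period 3.
OS at period 3 is achievable: Topology -> period 2, Logic -> period 1, Algebra -> period 4, OS -> period 3.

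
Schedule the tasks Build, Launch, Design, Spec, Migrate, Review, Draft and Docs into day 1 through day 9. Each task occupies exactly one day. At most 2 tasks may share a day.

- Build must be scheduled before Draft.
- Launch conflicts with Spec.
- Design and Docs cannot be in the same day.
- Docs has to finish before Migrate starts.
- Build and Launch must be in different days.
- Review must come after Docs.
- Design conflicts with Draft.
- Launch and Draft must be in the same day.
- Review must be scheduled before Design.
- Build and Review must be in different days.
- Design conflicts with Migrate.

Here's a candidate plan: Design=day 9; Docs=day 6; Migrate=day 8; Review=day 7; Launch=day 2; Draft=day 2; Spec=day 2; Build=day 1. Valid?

Invalid. Launch conflicts with Spec.

Design conflicts with Draft — holds.
Build and Launch must be in different days — holds.
Design conflicts with Migrate — holds.
Build must be scheduled before Draft — holds.
Launch conflicts with Spec — violated.
Docs has to finish before Migrate starts — holds.
Build and Review must be in different days — holds.
Launch and Draft must be in the same day — holds.
Design and Docs cannot be in the same day — holds.
At most 2 tasks may share a day — violated.
Review must be scheduled before Design — holds.
Review must come after Docs — holds.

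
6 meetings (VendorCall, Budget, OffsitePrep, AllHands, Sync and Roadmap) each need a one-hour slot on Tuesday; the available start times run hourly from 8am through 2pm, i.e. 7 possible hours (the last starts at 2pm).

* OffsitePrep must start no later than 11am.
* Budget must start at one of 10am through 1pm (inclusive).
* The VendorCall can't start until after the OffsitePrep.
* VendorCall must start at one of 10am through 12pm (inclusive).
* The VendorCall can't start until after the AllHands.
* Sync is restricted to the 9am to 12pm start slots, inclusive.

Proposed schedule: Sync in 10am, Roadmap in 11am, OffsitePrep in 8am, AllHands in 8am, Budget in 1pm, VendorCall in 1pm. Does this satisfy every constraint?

Sync is restricted to the 9am to 12pm start slots, inclusive — holds.
Budget must start at one of 10am through 1pm (inclusive) — holds.
VendorCall must start at one of 10am through 12pm (inclusive) — violated.
OffsitePrep must start no later than 11am — holds.
The VendorCall can't start until after the OffsitePrep — holds.
The VendorCall can't start until after the AllHands — holds.

No — it violates: VendorCall must start at one of 10am through 12pm (inclusive)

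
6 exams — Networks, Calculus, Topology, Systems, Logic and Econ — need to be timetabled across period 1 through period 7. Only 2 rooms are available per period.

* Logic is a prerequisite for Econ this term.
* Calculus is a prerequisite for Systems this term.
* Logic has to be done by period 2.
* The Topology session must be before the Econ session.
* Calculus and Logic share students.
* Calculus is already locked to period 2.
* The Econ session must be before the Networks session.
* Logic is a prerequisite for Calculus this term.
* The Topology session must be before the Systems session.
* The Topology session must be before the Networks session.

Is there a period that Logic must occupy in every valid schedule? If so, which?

Logic's window is period 1–period 2.
Calculus is fixed at period 2, and Logic can't share a period with Calculus.
So Logic must be period 1.

period 1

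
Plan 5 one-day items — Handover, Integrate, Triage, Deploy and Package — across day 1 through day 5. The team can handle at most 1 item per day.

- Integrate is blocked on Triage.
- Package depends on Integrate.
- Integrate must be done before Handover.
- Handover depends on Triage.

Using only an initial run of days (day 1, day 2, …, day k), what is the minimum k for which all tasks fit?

The precedence chain requires at least 3 distinct days.
With at most 1 per day and 5 tasks, at least 5 days are needed.
5 works (last occupied day: day 5): for example Triage -> day 1, Integrate -> day 2, Deploy -> day 5, Handover -> day 3, Package -> day 4.

5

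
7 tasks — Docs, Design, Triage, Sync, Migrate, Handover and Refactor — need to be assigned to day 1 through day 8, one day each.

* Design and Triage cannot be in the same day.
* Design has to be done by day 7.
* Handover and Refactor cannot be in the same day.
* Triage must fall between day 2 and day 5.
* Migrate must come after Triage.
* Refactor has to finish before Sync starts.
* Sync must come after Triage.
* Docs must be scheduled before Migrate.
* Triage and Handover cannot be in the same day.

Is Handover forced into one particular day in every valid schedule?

Handover can be day 1 (e.g. Design in day 1; Triage in day 2; Sync in day 3; Docs in day 1; Refactor in day 2; Migrate in day 3; Handover in day 1) or day 2 (e.g. Triage=day 3, Handover=day 2, Refactor=day 1, Sync=day 4, Migrate=day 4, Design=day 1, Docs=day 1).

No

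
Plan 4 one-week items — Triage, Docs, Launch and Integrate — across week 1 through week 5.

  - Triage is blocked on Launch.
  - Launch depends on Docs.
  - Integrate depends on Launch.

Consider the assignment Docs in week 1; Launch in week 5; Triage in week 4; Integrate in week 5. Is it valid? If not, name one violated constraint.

No. Triage is blocked on Launch is not satisfied.

Launch depends on Docs — holds.
Integrate depends on Launch — violated.
Triage is blocked on Launch — violated.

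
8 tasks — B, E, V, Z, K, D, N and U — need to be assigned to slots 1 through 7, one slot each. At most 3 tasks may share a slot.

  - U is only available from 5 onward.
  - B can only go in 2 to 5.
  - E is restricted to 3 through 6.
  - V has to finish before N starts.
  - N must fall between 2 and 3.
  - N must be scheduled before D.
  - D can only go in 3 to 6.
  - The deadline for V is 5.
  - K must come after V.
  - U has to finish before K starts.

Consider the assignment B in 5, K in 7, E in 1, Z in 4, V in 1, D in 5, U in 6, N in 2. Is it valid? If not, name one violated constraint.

No — it violates: E is restricted to 3 through 6

B can only go in 2 to 5 — holds.
U is only available from 5 onward — holds.
At most 3 tasks may share a slot — holds.
The deadline for V is 5 — holds.
N must be scheduled before D — holds.
E is restricted to 3 through 6 — violated.
N must fall between 2 and 3 — holds.
K must come after V — holds.
U has to finish before K starts — holds.
V has to finish before N starts — holds.
D can only go in 3 to 6 — holds.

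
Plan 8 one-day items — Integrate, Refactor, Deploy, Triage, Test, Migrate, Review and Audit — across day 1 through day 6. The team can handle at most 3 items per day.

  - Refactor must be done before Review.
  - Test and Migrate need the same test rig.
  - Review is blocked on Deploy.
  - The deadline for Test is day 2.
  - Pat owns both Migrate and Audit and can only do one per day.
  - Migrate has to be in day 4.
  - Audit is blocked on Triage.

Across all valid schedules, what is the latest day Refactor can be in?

day 5

Downstream work caps Refactor at day 5.
Refactor at day 5 is achievable: Refactor in day 5; Triage in day 1; Integrate in day 2; Migrate in day 4; Deploy in day 1; Test in day 1; Audit in day 2; Review in day 6.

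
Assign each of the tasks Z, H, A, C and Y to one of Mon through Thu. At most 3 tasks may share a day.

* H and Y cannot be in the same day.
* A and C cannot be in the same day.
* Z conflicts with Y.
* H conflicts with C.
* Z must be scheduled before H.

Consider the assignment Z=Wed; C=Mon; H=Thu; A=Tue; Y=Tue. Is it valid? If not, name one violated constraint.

Yes

A and C cannot be in the same day — holds.
H conflicts with C — holds.
At most 3 tasks may share a day — holds.
H and Y cannot be in the same day — holds.
Z conflicts with Y — holds.
Z must be scheduled before H — holds.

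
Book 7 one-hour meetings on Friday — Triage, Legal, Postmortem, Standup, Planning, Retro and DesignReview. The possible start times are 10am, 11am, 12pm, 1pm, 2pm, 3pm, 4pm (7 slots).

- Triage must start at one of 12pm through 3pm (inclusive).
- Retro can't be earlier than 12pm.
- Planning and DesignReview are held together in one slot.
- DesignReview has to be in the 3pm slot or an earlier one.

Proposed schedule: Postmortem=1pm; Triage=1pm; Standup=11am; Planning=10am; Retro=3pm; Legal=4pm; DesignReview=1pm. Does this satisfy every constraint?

Invalid. Planning and DesignReview are held together in one slot.

DesignReview has to be in the 3pm slot or an earlier one — holds.
Retro can't be earlier than 12pm — holds.
Planning and DesignReview are held together in one slot — violated.
Triage must start at one of 12pm through 3pm (inclusive) — holds.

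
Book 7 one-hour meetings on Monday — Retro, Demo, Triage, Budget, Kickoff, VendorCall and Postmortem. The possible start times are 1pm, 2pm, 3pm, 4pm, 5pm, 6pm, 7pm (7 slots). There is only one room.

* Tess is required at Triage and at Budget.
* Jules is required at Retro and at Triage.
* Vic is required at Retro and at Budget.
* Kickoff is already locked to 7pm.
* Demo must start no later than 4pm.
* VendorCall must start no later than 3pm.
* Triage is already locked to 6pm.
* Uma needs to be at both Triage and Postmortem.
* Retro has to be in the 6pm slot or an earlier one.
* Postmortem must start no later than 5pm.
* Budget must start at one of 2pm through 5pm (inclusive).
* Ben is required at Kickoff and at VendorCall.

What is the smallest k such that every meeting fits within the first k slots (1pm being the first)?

With at most 1 per slot and 7 meetings, at least 7 slots are needed.
Kickoff can't be placed before 7pm — that is slot 7 counting from 1pm — so the schedule must run through at least 7 slots.
7 works (last occupied slot: 7pm): for example Budget -> 3pm, Kickoff -> 7pm, VendorCall -> 1pm, Triage -> 6pm, Postmortem -> 4pm, Retro -> 5pm, Demo -> 2pm.

7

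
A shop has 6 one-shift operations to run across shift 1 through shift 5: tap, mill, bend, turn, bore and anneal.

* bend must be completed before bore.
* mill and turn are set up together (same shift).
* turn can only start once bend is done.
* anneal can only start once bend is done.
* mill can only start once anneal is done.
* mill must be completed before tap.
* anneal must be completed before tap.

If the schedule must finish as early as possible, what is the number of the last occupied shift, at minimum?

4

The precedence chain requires at least 4 distinct shifts.
4 works (last occupied shift: shift 4): for example bend in shift 1; tap in shift 4; turn in shift 3; anneal in shift 2; mill in shift 3; bore in shift 2.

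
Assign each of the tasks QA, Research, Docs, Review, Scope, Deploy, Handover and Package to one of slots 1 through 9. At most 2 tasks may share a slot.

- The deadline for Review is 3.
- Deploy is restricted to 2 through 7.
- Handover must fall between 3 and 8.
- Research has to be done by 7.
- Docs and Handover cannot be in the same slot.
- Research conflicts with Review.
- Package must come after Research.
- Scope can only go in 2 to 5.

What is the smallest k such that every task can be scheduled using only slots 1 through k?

4 slots

The precedence chain requires at least 2 distinct slots.
With at most 2 per slot and 8 tasks, at least 4 slots are needed.
Handover can't be placed before 3, so the schedule must run through at least slot 3.
4 works (last occupied slot: 4): for example Package -> 4, Scope -> 2, QA -> 1, Deploy -> 2, Research -> 3, Docs -> 4, Review -> 1, Handover -> 3.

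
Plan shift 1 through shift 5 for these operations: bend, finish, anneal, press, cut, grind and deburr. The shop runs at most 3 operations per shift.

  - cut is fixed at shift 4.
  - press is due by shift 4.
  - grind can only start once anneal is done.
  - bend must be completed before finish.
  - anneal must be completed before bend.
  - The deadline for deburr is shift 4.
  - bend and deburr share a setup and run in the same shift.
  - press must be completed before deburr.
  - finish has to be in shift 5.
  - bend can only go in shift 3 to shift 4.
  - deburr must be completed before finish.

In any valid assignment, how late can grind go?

Precedence pushes grind to at least shift 2.
grind at shift 5 is achievable: grind in shift 5; press in shift 1; cut in shift 4; deburr in shift 3; bend in shift 3; finish in shift 5; anneal in shift 1.

shift 5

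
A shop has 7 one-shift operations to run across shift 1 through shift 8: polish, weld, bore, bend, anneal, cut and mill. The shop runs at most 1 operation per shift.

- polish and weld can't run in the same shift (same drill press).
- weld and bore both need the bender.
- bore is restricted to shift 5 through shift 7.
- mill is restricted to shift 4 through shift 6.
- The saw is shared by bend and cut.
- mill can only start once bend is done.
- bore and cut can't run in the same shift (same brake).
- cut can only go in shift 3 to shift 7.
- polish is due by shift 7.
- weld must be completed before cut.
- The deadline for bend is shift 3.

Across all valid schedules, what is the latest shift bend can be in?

Bend's own window allows nothing later than shift 3.
bend at shift 3 is achievable: bore=shift 5; bend=shift 3; cut=shift 6; weld=shift 2; anneal=shift 7; polish=shift 1; mill=shift 4.

shift 3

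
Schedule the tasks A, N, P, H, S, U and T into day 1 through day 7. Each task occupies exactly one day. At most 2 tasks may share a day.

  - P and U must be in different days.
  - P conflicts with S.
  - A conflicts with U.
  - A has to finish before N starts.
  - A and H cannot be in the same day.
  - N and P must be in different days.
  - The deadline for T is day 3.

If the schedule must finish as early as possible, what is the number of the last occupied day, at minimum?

day 4

The precedence chain requires at least 2 distinct days.
With at most 2 per day and 7 tasks, at least 4 days are needed.
4 works (last occupied day: day 4): for example N in day 2, P in day 3, H in day 2, S in day 4, T in day 1, A in day 1, U in day 4.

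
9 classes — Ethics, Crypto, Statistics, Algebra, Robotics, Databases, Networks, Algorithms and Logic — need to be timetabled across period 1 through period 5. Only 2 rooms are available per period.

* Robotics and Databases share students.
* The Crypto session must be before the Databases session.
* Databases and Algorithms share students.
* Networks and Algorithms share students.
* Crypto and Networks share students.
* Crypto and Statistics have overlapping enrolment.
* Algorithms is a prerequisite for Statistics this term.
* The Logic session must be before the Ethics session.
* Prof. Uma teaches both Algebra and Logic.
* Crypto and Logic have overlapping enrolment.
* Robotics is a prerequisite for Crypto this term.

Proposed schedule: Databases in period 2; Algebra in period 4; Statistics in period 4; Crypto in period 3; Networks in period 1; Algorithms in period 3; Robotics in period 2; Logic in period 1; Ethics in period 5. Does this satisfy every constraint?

Prof. Uma teaches both Algebra and Logic — holds.
Only 2 rooms are available per period — holds.
Networks and Algorithms share students — holds.
Robotics and Databases share students — violated.
Robotics is a prerequisite for Crypto this term — holds.
Crypto and Networks share students — holds.
Crypto and Logic have overlapping enrolment — holds.
Algorithms is a prerequisite for Statistics this term — holds.
Crypto and Statistics have overlapping enrolment — holds.
The Crypto session must be before the Databases session — violated.
Databases and Algorithms share students — holds.
The Logic session must be before the Ethics session — holds.

No — it violates: Robotics and Databases share students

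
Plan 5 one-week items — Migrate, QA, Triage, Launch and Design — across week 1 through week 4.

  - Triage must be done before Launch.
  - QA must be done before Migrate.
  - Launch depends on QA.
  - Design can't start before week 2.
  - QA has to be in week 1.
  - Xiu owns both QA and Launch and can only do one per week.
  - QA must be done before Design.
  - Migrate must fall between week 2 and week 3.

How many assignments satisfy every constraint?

Splitting on Migrate: it can be week 2 (18), week 3 (18). Listing each branch's schedules as (QA, Triage, Launch, Design) by week number:
Migrate=week 2: (1,1,2,2) (1,1,2,3) (1,1,2,4) (1,1,3,2) (1,1,3,3) (1,1,3,4) (1,1,4,2) (1,1,4,3) (1,1,4,4) (1,2,3,2) (1,2,3,3) (1,2,3,4) (1,2,4,2) (1,2,4,3) (1,2,4,4) (1,3,4,2) (1,3,4,3) (1,3,4,4) — 18.
Migrate=week 3: (1,1,2,2) (1,1,2,3) (1,1,2,4) (1,1,3,2) (1,1,3,3) (1,1,3,4) (1,1,4,2) (1,1,4,3) (1,1,4,4) (1,2,3,2) (1,2,3,3) (1,2,3,4) (1,2,4,2) (1,2,4,3) (1,2,4,4) (1,3,4,2) (1,3,4,3) (1,3,4,4) — 18.
Summing: 18 + 18 = 36.

36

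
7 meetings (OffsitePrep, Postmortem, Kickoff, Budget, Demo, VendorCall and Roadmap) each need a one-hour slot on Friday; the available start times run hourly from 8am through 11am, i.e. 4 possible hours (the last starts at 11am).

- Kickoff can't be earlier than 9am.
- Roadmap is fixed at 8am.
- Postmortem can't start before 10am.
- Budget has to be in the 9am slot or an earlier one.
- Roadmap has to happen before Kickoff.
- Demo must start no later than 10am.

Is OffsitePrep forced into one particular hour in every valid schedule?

No

OffsitePrep can be 8am (e.g. Roadmap -> 8am; Demo -> 8am; VendorCall -> 8am; Postmortem -> 10am; OffsitePrep -> 8am; Budget -> 8am; Kickoff -> 9am) or 9am (e.g. Roadmap in 8am, OffsitePrep in 9am, Demo in 8am, Budget in 8am, Kickoff in 9am, Postmortem in 10am, VendorCall in 8am).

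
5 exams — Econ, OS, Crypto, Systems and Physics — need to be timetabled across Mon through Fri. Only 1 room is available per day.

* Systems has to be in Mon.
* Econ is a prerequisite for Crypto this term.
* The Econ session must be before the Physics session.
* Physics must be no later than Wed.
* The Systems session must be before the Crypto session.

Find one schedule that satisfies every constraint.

OS in Fri; Crypto in Thu; Econ in Tue; Systems in Mon; Physics in Wed

Checking: Econ(Tue) before Crypto(Thu); Econ(Tue) before Physics(Wed); Systems(Mon) before Crypto(Thu); Systems=Mon in [Mon,Mon]; Physics=Wed in [Mon,Wed]; max 1 per day (cap 1).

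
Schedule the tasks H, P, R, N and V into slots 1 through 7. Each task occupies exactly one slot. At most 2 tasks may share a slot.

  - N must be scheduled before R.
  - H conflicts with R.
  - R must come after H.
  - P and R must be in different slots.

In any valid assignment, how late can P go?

P at 7 is achievable: N=1, V=2, H=1, R=2, P=7.

7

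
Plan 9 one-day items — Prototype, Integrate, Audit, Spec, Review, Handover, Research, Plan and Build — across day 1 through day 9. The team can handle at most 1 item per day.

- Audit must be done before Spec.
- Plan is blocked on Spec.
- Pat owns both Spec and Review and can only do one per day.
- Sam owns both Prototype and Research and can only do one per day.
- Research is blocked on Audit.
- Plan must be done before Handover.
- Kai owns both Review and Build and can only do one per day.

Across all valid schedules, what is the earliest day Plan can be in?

day 3

Precedence pushes Plan to at least day 3; downstream work caps Plan at day 8.
Plan at day 3 is achievable: Review=day 8; Spec=day 2; Prototype=day 6; Research=day 5; Build=day 9; Plan=day 3; Integrate=day 7; Audit=day 1; Handover=day 4.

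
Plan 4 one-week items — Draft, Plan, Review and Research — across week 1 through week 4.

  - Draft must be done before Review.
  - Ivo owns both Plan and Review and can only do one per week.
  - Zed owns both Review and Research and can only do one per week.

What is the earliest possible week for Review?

week 2

Precedence pushes Review to at least week 2.
Review at week 2 is achievable: Draft -> week 1; Research -> week 1; Plan -> week 1; Review -> week 2.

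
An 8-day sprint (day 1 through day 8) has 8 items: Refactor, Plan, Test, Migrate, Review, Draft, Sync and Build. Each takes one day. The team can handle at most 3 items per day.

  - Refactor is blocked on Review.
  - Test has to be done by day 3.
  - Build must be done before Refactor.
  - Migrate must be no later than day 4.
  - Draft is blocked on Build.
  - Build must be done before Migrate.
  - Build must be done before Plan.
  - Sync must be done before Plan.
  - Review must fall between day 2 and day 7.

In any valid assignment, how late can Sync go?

day 7

Downstream work caps Sync at day 7.
Sync at day 7 is achievable: Build -> day 1; Refactor -> day 3; Plan -> day 8; Test -> day 1; Migrate -> day 2; Sync -> day 7; Draft -> day 2; Review -> day 2.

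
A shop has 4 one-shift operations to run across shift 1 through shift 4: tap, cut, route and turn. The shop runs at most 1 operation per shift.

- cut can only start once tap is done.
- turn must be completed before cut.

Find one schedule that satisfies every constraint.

turn=shift 2; route=shift 4; cut=shift 3; tap=shift 1

Checking: tap(shift 1) before cut(shift 3); turn(shift 2) before cut(shift 3); max 1 per shift (cap 1).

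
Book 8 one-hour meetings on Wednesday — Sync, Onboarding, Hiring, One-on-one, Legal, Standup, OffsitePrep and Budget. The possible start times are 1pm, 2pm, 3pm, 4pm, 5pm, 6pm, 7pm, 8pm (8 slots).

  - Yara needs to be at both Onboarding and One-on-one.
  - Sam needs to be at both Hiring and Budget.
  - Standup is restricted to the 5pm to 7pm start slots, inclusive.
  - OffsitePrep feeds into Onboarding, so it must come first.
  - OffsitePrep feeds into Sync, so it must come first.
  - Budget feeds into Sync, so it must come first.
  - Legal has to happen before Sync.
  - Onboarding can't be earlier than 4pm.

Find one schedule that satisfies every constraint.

Onboarding=4pm; Legal=1pm; Hiring=2pm; Standup=5pm; Sync=2pm; OffsitePrep=1pm; Budget=1pm; One-on-one=1pm

Checking: Legal(1pm) before Sync(2pm); OffsitePrep(1pm) before Onboarding(4pm); OffsitePrep(1pm) before Sync(2pm); Budget(1pm) before Sync(2pm); Onboarding(4pm) != One-on-one(1pm); Hiring(2pm) != Budget(1pm); Standup=5pm in [5pm,7pm]; Onboarding=4pm in [4pm,8pm].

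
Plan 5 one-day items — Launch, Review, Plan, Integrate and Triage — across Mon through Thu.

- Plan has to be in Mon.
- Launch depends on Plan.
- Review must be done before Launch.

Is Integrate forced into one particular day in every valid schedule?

Integrate can be Mon (e.g. Launch -> Tue, Review -> Mon, Triage -> Mon, Plan -> Mon, Integrate -> Mon) or Tue (e.g. Launch -> Tue, Triage -> Mon, Plan -> Mon, Integrate -> Tue, Review -> Mon).

No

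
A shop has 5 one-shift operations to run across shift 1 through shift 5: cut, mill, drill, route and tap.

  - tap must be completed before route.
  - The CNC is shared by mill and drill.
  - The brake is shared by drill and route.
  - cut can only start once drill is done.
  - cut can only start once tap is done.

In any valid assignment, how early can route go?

Precedence pushes route to at least shift 2.
route at shift 2 is achievable: cut=shift 2; tap=shift 1; route=shift 2; mill=shift 2; drill=shift 1.

shift 2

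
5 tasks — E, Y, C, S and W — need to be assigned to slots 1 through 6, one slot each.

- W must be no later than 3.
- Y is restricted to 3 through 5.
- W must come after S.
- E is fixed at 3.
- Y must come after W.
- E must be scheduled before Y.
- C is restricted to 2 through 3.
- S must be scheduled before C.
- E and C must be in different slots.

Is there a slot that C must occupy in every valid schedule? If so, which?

2

C's window is 2–3.
E is fixed at 3, and C can't share a slot with E.
So C must be 2.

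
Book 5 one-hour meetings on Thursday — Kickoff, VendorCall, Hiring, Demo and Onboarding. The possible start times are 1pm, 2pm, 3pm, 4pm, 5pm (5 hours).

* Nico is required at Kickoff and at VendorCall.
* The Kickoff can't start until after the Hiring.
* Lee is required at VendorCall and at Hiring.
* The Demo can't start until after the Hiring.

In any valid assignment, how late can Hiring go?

Downstream work caps Hiring at 4pm.
Hiring at 4pm is achievable: VendorCall in 1pm, Demo in 5pm, Kickoff in 5pm, Onboarding in 1pm, Hiring in 4pm.

4pm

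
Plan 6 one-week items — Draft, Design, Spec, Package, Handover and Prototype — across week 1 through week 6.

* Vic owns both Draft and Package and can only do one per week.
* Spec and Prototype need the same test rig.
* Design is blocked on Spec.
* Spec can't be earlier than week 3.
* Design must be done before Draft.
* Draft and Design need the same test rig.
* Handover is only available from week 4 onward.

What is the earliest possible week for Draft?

week 5

Precedence pushes Draft to at least week 5.
Draft at week 5 is achievable: Package in week 1; Spec in week 3; Handover in week 4; Draft in week 5; Design in week 4; Prototype in week 1.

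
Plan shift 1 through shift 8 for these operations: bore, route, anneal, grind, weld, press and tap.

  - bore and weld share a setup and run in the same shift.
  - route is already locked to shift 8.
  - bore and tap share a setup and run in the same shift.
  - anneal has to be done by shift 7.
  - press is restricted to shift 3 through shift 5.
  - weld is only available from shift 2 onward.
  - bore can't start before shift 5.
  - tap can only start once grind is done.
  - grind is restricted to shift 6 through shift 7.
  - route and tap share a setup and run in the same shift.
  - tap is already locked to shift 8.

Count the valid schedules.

Splitting on grind: it can be shift 6 (21), shift 7 (21). Listing each branch's schedules as (bore, route, anneal, weld, press, tap) by shift number:
grind=shift 6: (8,8,1,8,3,8) (8,8,1,8,4,8) (8,8,1,8,5,8) (8,8,2,8,3,8) (8,8,2,8,4,8) (8,8,2,8,5,8) (8,8,3,8,3,8) (8,8,3,8,4,8) (8,8,3,8,5,8) (8,8,4,8,3,8) (8,8,4,8,4,8) (8,8,4,8,5,8) (8,8,5,8,3,8) (8,8,5,8,4,8) (8,8,5,8,5,8) (8,8,6,8,3,8) (8,8,6,8,4,8) (8,8,6,8,5,8) (8,8,7,8,3,8) (8,8,7,8,4,8) (8,8,7,8,5,8) — 21.
grind=shift 7: (8,8,1,8,3,8) (8,8,1,8,4,8) (8,8,1,8,5,8) (8,8,2,8,3,8) (8,8,2,8,4,8) (8,8,2,8,5,8) (8,8,3,8,3,8) (8,8,3,8,4,8) (8,8,3,8,5,8) (8,8,4,8,3,8) (8,8,4,8,4,8) (8,8,4,8,5,8) (8,8,5,8,3,8) (8,8,5,8,4,8) (8,8,5,8,5,8) (8,8,6,8,3,8) (8,8,6,8,4,8) (8,8,6,8,5,8) (8,8,7,8,3,8) (8,8,7,8,4,8) (8,8,7,8,5,8) — 21.
Summing: 21 + 21 = 42.

42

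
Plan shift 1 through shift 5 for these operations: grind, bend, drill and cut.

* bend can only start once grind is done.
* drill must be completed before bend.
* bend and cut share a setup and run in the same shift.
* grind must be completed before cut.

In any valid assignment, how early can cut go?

Precedence pushes cut to at least shift 2.
cut at shift 2 is achievable: bend=shift 2; grind=shift 1; cut=shift 2; drill=shift 1.

shift 2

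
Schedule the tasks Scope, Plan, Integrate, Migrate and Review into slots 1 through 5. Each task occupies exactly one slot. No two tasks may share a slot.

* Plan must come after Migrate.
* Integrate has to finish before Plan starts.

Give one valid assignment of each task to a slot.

Scope -> 4, Integrate -> 1, Migrate -> 2, Review -> 5, Plan -> 3

Checking: Migrate(2) before Plan(3); Integrate(1) before Plan(3); max 1 per slot (cap 1).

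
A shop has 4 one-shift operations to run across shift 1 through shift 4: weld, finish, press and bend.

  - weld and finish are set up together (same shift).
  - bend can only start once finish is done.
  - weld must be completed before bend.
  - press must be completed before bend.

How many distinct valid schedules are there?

Splitting on weld: it can be shift 1 (6), shift 2 (5), shift 3 (3). Listing each branch's schedules as (finish, press, bend) by shift number:
weld=shift 1: (1,1,2) (1,1,3) (1,1,4) (1,2,3) (1,2,4) (1,3,4) — 6.
weld=shift 2: (2,1,3) (2,1,4) (2,2,3) (2,2,4) (2,3,4) — 5.
weld=shift 3: (3,1,4) (3,2,4) (3,3,4) — 3.
Summing: 6 + 5 + 3 = 14.

14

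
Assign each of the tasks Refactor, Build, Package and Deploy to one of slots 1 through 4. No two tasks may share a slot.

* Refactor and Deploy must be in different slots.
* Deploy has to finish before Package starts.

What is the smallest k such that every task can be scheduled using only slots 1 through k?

The precedence chain requires at least 2 distinct slots.
With at most 1 per slot and 4 tasks, at least 4 slots are needed.
4 works (last occupied slot: 4): for example Package=2; Refactor=3; Deploy=1; Build=4.

4 slots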